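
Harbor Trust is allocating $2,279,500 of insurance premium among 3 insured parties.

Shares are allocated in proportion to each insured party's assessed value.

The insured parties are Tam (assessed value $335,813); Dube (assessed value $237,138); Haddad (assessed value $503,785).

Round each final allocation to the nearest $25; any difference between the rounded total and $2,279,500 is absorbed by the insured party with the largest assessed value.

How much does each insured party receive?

Total assessed value = 1,076,736.
Proportional shares: Tam 335,813/1,076,736 × $2,279,500 = 710,931.68; Dube 237,138/1,076,736 × $2,279,500 = 502,032.13; Haddad 503,785/1,076,736 × $2,279,500 = 1,066,536.19.
After rounding ($25): Tam $710,925; Dube $502,025; Haddad $1,066,525. Sum = $2,279,475.
Difference $2,279,500 − $2,279,475 = +$25 applied to largest assessed value (Haddad): Haddad becomes $1,066,550.

Tam: $710,925 | Dube: $502,025 | Haddad: $1,066,550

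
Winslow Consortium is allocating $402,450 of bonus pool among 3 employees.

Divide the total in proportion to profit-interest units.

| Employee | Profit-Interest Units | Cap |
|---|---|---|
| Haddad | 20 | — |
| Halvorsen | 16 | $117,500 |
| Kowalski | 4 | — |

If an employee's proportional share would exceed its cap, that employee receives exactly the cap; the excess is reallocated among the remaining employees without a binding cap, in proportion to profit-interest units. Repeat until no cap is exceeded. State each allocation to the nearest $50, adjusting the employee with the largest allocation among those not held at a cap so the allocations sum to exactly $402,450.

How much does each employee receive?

Profit-interest units total: 40.
Proportional shares (ignoring caps): Haddad 201,225.00; Halvorsen 160,980.00; Kowalski 40,245.00.
Cap binds for Halvorsen ($117,500); remaining pool $284,950 reallocated over remaining profit-interest units 24.
Redistributed shares: Haddad 237,458.33 → $237,450; Kowalski 47,491.67 → $47,500.

Haddad: $237,450 | Halvorsen: $117,500 | Kowalski: $47,500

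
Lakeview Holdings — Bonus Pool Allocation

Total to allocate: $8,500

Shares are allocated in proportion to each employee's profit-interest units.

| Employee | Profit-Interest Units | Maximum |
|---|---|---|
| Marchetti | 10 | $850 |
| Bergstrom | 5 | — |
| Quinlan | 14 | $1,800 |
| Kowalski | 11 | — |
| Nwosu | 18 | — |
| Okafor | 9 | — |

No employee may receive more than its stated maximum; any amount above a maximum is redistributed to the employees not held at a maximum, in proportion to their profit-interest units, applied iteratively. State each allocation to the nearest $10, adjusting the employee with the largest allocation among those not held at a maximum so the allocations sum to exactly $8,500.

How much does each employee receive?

Combined profit-interest units = 67.
Pro-rata shares before constraints: Marchetti 1,268.66; Bergstrom 634.33; Quinlan 1,776.12; Kowalski 1,395.52; Nwosu 2,283.58; Okafor 1,141.79.
Capped: Marchetti ($850); remaining pool $7,650 reallocated over remaining profit-interest units 57.
Capped: Quinlan ($1,800); remaining pool $5,850 reallocated over remaining profit-interest units 43.
Redistributed shares: Bergstrom 680.23 → $680; Kowalski 1,496.51 → $1,500; Nwosu 2,448.84 → $2,450; Okafor 1,224.42 → $1,220.

Marchetti: $850 | Bergstrom: $680 | Quinlan: $1,800 | Kowalski: $1,500 | Nwosu: $2,450 | Okafor: $1,220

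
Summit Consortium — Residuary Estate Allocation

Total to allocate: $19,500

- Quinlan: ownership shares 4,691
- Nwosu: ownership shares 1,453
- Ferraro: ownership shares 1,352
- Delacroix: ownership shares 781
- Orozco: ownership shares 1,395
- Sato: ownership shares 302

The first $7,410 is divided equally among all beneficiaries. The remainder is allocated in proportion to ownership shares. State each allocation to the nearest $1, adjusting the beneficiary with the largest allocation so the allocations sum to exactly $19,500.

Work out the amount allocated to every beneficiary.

First tranche $7,410 split equally: $1,235 each.
Remainder $12,090 by ownership shares (total 9,974): Quinlan 5,686.20 → $5,686; Nwosu 1,761.26 → $1,761; Ferraro 1,638.83 → $1,639; Delacroix 946.69 → $947; Orozco 1,690.95 → $1,691; Sato 366.07 → $366.
Totals: Quinlan $1,235 + $5,686 = $6,921; Nwosu $1,235 + $1,761 = $2,996; Ferraro $1,235 + $1,639 = $2,874; Delacroix $1,235 + $947 = $2,182; Orozco $1,235 + $1,691 = $2,926; Sato $1,235 + $366 = $1,601.

Quinlan: $6,921 · Nwosu: $2,996 · Ferraro: $2,874 · Delacroix: $2,182 · Orozco: $2,926 · Sato: $1,601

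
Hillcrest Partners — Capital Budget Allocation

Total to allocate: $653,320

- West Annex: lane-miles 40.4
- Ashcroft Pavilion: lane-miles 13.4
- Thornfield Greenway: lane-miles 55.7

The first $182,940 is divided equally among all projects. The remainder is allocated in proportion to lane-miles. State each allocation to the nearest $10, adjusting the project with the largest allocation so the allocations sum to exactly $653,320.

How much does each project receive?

$182,940 shared equally gives $60,980 per project.
Remainder $470,380 by lane-miles (total 109.5): West Annex 173,546.59 → $173,550; Ashcroft Pavilion 57,562.48 → $57,560; Thornfield Greenway 239,270.92 → $239,270.
Totals: West Annex $60,980 + $173,550 = $234,530; Ashcroft Pavilion $60,980 + $57,560 = $118,540; Thornfield Greenway $60,980 + $239,270 = $300,250.

West Annex: $234,530 | Ashcroft Pavilion: $118,540 | Thornfield Greenway: $300,250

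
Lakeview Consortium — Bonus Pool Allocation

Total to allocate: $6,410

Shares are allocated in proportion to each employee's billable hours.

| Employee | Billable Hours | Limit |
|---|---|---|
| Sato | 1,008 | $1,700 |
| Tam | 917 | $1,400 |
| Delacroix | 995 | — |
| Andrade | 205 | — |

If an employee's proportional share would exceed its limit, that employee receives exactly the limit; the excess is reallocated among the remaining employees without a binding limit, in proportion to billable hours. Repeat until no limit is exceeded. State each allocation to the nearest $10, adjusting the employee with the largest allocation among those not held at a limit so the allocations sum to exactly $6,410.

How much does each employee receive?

Combined billable hours = 3,125.
Proportional shares (ignoring caps): Sato 2,067.61; Tam 1,880.95; Delacroix 2,040.94; Andrade 420.50.
Cap binds for Sato ($1,700), Tam ($1,400); residual $3,310 reallocated over remaining billable hours 1,200.
Remaining shares: Delacroix 2,744.54 → $2,740; Andrade 565.46 → $570.

Sato: $1,700; Tam: $1,400; Delacroix: $2,740; Andrade: $570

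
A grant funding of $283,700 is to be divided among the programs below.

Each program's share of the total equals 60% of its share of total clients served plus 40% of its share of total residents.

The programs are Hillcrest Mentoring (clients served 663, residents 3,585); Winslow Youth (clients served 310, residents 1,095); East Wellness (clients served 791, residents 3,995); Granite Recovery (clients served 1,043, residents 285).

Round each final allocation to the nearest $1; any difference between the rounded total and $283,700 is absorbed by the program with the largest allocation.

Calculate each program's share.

Hillcrest Mentoring: $85,610 · Winslow Youth: $32,667 · East Wellness: $98,565 · Granite Recovery: $66,858

Clients served total 2,807; residents total 8,960.
Blended shares (60% clients served + 40% residents): Hillcrest Mentoring 0.3018; Winslow Youth 0.1151; East Wellness 0.3474; Granite Recovery 0.2357.
Proportional shares: Hillcrest Mentoring 85,609.82; Winslow Youth 32,667.16; East Wellness 98,564.62; Granite Recovery 66,858.40.
After rounding ($1): Hillcrest Mentoring $85,610; Winslow Youth $32,667; East Wellness $98,565; Granite Recovery $66,858. Sum = $283,700.
No rounding difference to absorb.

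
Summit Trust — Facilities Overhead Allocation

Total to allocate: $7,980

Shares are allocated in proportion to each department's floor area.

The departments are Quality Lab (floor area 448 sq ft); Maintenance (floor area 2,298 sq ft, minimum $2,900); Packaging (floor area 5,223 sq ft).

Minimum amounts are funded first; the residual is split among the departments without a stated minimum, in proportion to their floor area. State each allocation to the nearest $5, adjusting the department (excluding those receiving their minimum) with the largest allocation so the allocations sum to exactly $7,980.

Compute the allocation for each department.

Quality Lab: $400 · Maintenance: $2,900 · Packaging: $4,680

Fund the minimums — Maintenance $2,900. Remaining pool $5,080.
Remaining pool split over remaining floor area 5,671: Quality Lab 401.31 → $400; Packaging 4,678.69 → $4,680.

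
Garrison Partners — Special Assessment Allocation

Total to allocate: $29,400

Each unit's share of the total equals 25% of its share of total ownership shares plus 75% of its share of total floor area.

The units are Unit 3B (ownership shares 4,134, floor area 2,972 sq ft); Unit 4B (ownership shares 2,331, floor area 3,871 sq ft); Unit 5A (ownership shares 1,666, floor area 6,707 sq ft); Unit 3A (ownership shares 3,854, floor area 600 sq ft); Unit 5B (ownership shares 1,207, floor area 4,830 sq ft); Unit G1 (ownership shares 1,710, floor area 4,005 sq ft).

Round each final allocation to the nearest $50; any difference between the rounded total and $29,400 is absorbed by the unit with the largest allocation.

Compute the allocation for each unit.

Totals — ownership shares 14,902, floor area 22,985.
Composite weights (25% ownership shares + 75% floor area): Unit 3B 0.1663; Unit 4B 0.1654; Unit 5A 0.2468; Unit 3A 0.0842; Unit 5B 0.1779; Unit G1 0.1594.
Pro-rata amounts: Unit 3B 4,890.08; Unit 4B 4,863.23; Unit 5A 7,255.88; Unit 3A 2,476.47; Unit 5B 5,228.84; Unit G1 4,685.49.
After rounding ($50): Unit 3B $4,900; Unit 4B $4,850; Unit 5A $7,250; Unit 3A $2,500; Unit 5B $5,250; Unit G1 $4,700. Sum = $29,450.
Difference $29,400 − $29,450 = −$50 applied to largest allocation (Unit 5A): Unit 5A becomes $7,200.

Unit 3B: $4,900 | Unit 4B: $4,850 | Unit 5A: $7,200 | Unit 3A: $2,500 | Unit 5B: $5,250 | Unit G1: $4,700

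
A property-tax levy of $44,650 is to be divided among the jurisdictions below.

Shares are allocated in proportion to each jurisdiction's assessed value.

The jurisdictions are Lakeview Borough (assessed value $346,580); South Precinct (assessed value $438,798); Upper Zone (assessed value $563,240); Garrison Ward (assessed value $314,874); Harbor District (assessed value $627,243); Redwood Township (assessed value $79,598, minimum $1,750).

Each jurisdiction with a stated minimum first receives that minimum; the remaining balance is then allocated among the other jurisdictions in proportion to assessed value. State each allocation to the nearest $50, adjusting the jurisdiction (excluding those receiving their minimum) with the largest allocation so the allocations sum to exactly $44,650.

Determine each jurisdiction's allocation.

Minimums first: Redwood Township $1,750. Remaining pool $42,900.
Remaining pool split over remaining assessed value 2,290,735: Lakeview Borough 6,490.62 → $6,500; South Precinct 8,217.64 → $8,200; Upper Zone 10,548.14 → $10,550; Garrison Ward 5,896.84 → $5,900; Harbor District 11,746.76 → $11,750.

Lakeview Borough: $6,500; South Precinct: $8,200; Upper Zone: $10,550; Garrison Ward: $5,900; Harbor District: $11,750; Redwood Township: $1,750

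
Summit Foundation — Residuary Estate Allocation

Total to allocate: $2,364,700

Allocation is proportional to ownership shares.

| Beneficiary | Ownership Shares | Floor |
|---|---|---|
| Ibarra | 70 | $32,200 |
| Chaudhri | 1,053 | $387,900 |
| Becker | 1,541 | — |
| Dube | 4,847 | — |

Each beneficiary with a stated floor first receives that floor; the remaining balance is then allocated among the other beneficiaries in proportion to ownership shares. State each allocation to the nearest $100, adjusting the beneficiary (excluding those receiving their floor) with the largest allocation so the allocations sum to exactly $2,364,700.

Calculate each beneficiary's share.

Ibarra: $32,200; Chaudhri: $387,900; Becker: $469,100; Dube: $1,475,500

Minimums first: Ibarra $32,200; Chaudhri $387,900. Residual $1,944,600.
Residual split over remaining ownership shares 6,388: Becker 469,102.79 → $469,100; Dube 1,475,497.21 → $1,475,500.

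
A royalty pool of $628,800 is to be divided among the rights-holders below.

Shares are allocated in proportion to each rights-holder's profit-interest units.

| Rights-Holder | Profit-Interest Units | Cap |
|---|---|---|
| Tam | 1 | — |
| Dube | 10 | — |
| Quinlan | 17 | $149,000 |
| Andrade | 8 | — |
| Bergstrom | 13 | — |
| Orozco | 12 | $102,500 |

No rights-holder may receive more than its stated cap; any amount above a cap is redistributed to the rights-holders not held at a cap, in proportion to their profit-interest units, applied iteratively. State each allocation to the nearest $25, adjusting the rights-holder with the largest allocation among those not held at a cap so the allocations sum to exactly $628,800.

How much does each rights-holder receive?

Tam: $11,800 · Dube: $117,900 · Quinlan: $149,000 · Andrade: $94,325 · Bergstrom: $153,275 · Orozco: $102,500

Sum of profit-interest units: 61.
Unconstrained shares: Tam 10,308.20; Dube 103,081.97; Quinlan 175,239.34; Andrade 82,465.57; Bergstrom 134,006.56; Orozco 123,698.36.
Cap binds for Quinlan ($149,000), Orozco ($102,500); balance $377,300 reallocated over remaining profit-interest units 32.
Redistributed shares: Tam 11,790.62 → $11,800; Dube 117,906.25 → $117,900; Andrade 94,325.00 → $94,325; Bergstrom 153,278.12 → $153,275.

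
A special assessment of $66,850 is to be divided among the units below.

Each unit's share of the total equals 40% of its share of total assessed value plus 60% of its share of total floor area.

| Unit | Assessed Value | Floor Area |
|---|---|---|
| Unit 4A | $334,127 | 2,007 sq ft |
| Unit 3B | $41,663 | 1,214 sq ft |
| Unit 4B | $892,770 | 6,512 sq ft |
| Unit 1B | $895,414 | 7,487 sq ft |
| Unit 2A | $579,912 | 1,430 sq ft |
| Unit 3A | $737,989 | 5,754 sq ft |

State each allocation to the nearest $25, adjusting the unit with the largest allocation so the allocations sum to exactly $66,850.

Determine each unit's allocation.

Unit 4A: $5,875 · Unit 3B: $2,325 · Unit 4B: $17,550 · Unit 1B: $19,175 · Unit 2A: $6,800 · Unit 3A: $15,125

Totals — assessed value 3,481,875, floor area 24,404.
Combined weights (40% assessed value + 60% floor area): Unit 4A 0.0877; Unit 3B 0.0346; Unit 4B 0.2627; Unit 1B 0.2869; Unit 2A 0.1018; Unit 3A 0.2262.
Unrounded shares: Unit 4A 5,864.69; Unit 3B 2,315.27; Unit 4B 17,559.28; Unit 1B 19,182.08; Unit 2A 6,803.91; Unit 3A 15,124.76.
At nearest $25: Unit 4A $5,875; Unit 3B $2,325; Unit 4B $17,550; Unit 1B $19,175; Unit 2A $6,800; Unit 3A $15,125. Sum = $66,850.
Rounded total matches; no reconciliation needed.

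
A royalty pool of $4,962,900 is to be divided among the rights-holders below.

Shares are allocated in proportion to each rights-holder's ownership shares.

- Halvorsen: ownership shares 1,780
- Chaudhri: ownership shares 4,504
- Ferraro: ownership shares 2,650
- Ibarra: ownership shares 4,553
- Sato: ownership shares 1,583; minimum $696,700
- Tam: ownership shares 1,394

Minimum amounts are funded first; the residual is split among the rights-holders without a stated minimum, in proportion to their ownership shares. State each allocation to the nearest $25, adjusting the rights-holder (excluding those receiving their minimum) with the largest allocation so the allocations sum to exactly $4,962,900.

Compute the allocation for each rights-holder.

Halvorsen: $510,300 · Chaudhri: $1,291,250 · Ferraro: $759,725 · Ibarra: $1,305,275 · Sato: $696,700 · Tam: $399,650

Fund the minimums — Sato $696,700. Residual $4,266,200.
Residual split over remaining ownership shares 14,881: Halvorsen 510,304.15 → $510,300; Chaudhri 1,291,241.50 → $1,291,250; Ferraro 759,722.46 → $759,725; Ibarra 1,305,289.20 → $1,305,300; Tam 399,642.69 → $399,650.
Rounding difference −$25 applied to Ibarra → $1,305,275.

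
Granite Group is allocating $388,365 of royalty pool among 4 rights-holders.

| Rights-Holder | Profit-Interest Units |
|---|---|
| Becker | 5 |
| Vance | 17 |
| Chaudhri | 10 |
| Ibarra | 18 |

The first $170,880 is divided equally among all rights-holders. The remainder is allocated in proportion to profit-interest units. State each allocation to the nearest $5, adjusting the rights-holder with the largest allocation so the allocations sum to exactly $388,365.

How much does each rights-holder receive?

First tranche $170,880 split equally: $42,720 each.
Remainder $217,485 by profit-interest units (total 50): Becker 21,748.50 → $21,750; Vance 73,944.90 → $73,945; Chaudhri 43,497.00 → $43,495; Ibarra 78,294.60 → $78,295.
Totals: Becker $42,720 + $21,750 = $64,470; Vance $42,720 + $73,945 = $116,665; Chaudhri $42,720 + $43,495 = $86,215; Ibarra $42,720 + $78,295 = $121,015.

Becker: $64,470 | Vance: $116,665 | Chaudhri: $86,215 | Ibarra: $121,015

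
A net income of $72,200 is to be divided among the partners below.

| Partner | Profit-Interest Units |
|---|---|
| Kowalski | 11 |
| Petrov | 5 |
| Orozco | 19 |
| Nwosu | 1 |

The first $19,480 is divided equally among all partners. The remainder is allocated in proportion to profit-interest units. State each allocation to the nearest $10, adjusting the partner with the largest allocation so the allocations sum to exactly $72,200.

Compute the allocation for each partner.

Kowalski: $20,980 · Petrov: $12,190 · Orozco: $32,700 · Nwosu: $6,330

First tranche $19,480 split equally: $4,870 each.
Remainder $52,720 by profit-interest units (total 36): Kowalski 16,108.89 → $16,110; Petrov 7,322.22 → $7,320; Orozco 27,824.44 → $27,820; Nwosu 1,464.44 → $1,460.
Rounding difference +$10 on remainder applied to Orozco.
Totals: Kowalski $4,870 + $16,110 = $20,980; Petrov $4,870 + $7,320 = $12,190; Orozco $4,870 + $27,830 = $32,700; Nwosu $4,870 + $1,460 = $6,330.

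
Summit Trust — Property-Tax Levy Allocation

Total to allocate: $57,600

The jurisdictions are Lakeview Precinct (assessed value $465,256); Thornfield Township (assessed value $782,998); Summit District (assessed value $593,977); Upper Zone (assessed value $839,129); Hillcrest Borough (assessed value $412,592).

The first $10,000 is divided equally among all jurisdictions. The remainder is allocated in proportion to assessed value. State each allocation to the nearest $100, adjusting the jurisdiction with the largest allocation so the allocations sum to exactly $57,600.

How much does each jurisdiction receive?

Lakeview Precinct: $9,200 | Thornfield Township: $14,000 | Summit District: $11,100 | Upper Zone: $15,000 | Hillcrest Borough: $8,300

First tranche $10,000 split equally: $2,000 each.
Remainder $47,600 by assessed value (total 3,093,952): Lakeview Precinct 7,157.90 → $7,200; Thornfield Township 12,046.31 → $12,000; Summit District 9,138.25 → $9,100; Upper Zone 12,909.88 → $12,900; Hillcrest Borough 6,347.67 → $6,300.
Rounding difference +$100 on remainder applied to Upper Zone.
Totals: Lakeview Precinct $2,000 + $7,200 = $9,200; Thornfield Township $2,000 + $12,000 = $14,000; Summit District $2,000 + $9,100 = $11,100; Upper Zone $2,000 + $13,000 = $15,000; Hillcrest Borough $2,000 + $6,300 = $8,300.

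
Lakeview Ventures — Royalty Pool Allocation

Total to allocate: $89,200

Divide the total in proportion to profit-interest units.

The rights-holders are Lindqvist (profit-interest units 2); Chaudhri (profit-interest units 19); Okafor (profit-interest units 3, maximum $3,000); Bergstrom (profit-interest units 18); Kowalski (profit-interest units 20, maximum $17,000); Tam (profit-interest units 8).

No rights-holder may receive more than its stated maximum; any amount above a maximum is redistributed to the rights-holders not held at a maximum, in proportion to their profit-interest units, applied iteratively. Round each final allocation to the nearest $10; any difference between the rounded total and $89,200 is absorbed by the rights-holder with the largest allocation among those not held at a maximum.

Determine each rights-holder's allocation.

Lindqvist: $2,940 | Chaudhri: $27,980 | Okafor: $3,000 | Bergstrom: $26,500 | Kowalski: $17,000 | Tam: $11,780

Profit-interest units total: 70.
Pro-rata shares before constraints: Lindqvist 2,548.57; Chaudhri 24,211.43; Okafor 3,822.86; Bergstrom 22,937.14; Kowalski 25,485.71; Tam 10,194.29.
Capped: Okafor ($3,000), Kowalski ($17,000); residual $69,200 reallocated over remaining profit-interest units 47.
Shares after redistribution: Lindqvist 2,944.68 → $2,940; Chaudhri 27,974.47 → $27,970; Bergstrom 26,502.13 → $26,500; Tam 11,778.72 → $11,780.
Rounding difference +$10 applied to Chaudhri → $27,980.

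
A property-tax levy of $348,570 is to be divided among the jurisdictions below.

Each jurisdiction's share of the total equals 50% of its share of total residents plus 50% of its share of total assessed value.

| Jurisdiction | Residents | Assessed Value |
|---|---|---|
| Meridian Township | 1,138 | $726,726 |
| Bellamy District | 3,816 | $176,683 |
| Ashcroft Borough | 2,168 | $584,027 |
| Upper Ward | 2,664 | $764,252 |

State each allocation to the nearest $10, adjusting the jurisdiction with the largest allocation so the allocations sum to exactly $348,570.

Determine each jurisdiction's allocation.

Meridian Township: $76,520 | Bellamy District: $81,640 | Ashcroft Borough: $83,820 | Upper Ward: $106,590

Totals — residents 9,786, assessed value 2,251,688.
Combined weights (50% residents + 50% assessed value): Meridian Township 0.2195; Bellamy District 0.2342; Ashcroft Borough 0.2405; Upper Ward 0.3058.
Unrounded shares: Meridian Township 76,517.35; Bellamy District 81,637.14; Ashcroft Borough 83,816.09; Upper Ward 106,599.42.
Rounded to nearest $10: Meridian Township $76,520; Bellamy District $81,640; Ashcroft Borough $83,820; Upper Ward $106,600. Sum = $348,580.
Difference $348,570 − $348,580 = −$10 applied to largest allocation (Upper Ward): Upper Ward becomes $106,590.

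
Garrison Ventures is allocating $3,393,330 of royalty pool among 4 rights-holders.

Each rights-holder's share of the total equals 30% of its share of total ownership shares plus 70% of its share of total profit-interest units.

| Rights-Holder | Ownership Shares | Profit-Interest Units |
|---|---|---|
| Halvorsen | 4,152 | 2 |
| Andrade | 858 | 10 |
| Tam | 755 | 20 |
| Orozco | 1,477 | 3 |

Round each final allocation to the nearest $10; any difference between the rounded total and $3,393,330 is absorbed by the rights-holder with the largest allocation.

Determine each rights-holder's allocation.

Totals — ownership shares 7,242, profit-interest units 35.
Blended shares (30% ownership shares + 70% profit-interest units): Halvorsen 0.2120; Andrade 0.2355; Tam 0.4313; Orozco 0.1212.
Proportional shares: Halvorsen 719,374.71; Andrade 799,274.00; Tam 1,463,461.42; Orozco 411,219.87.
At nearest $10: Halvorsen $719,370; Andrade $799,270; Tam $1,463,460; Orozco $411,220. Sum = $3,393,320.
Difference $3,393,330 − $3,393,320 = +$10 applied to largest allocation (Tam): Tam becomes $1,463,470.

Halvorsen: $719,370; Andrade: $799,270; Tam: $1,463,470; Orozco: $411,220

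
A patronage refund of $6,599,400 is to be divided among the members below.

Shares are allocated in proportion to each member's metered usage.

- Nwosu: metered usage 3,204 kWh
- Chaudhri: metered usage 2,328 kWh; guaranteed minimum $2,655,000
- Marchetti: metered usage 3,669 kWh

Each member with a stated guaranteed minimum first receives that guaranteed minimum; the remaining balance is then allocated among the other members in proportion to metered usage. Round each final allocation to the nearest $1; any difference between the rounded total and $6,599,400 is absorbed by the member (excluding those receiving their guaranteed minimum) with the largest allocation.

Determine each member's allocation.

Fund the minimums — Chaudhri $2,655,000. Remaining pool $3,944,400.
Remaining pool split over remaining metered usage 6,873: Nwosu 1,838,768.75 → $1,838,769; Marchetti 2,105,631.25 → $2,105,631.

Nwosu: $1,838,769 · Chaudhri: $2,655,000 · Marchetti: $2,105,631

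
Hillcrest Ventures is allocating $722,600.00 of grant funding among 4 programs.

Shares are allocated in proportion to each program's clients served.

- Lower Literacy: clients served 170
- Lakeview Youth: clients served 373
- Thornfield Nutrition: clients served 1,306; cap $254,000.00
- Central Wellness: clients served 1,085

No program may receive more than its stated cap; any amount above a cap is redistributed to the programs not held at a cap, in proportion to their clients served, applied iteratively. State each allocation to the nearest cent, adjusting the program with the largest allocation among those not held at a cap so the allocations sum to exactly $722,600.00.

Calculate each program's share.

Clients served total: 2,934.
Unconstrained shares: Lower Literacy 41,868.4390; Lakeview Youth 91,864.2808; Thornfield Nutrition 321,648.1254; Central Wellness 267,219.1547.
Held at cap: Thornfield Nutrition ($254,000.00); residual $468,600.00 reallocated over remaining clients served 1,628.
Remaining shares: Lower Literacy 48,932.4324 → $48,932.43; Lakeview Youth 107,363.5135 → $107,363.51; Central Wellness 312,304.0541 → $312,304.05.
Rounding difference +$0.01 applied to Central Wellness → $312,304.06.

Lower Literacy: $48,932.43; Lakeview Youth: $107,363.51; Thornfield Nutrition: $254,000.00; Central Wellness: $312,304.06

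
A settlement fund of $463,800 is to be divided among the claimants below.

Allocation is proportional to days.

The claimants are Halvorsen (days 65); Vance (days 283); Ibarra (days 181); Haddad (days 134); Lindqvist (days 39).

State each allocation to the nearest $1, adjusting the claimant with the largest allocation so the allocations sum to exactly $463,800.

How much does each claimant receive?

Total days = 702.
Pro-rata amounts: Halvorsen 65/702 × $463,800 = 42,944.44; Vance 283/702 × $463,800 = 186,973.504; Ibarra 181/702 × $463,800 = 119,583.76; Haddad 134/702 × $463,800 = 88,531.62; Lindqvist 39/702 × $463,800 = 25,766.67.
Rounded to nearest $1: Halvorsen $42,944; Vance $186,974; Ibarra $119,584; Haddad $88,532; Lindqvist $25,767. Sum = $463,801.
Difference $463,800 − $463,801 = −$1 applied to largest allocation (Vance): Vance becomes $186,973.

Halvorsen: $42,944 · Vance: $186,973 · Ibarra: $119,584 · Haddad: $88,532 · Lindqvist: $25,767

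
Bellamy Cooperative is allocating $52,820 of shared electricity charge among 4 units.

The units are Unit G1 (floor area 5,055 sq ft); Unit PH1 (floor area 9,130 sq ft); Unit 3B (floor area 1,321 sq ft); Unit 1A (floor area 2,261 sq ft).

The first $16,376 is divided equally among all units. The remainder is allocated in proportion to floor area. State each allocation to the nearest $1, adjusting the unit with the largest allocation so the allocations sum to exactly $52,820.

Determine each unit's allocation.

Unit G1: $14,463; Unit PH1: $22,821; Unit 3B: $6,804; Unit 1A: $8,732

$16,376 shared equally gives $4,094 per unit.
Remainder $36,444 by floor area (total 17,767): Unit G1 10,368.91 → $10,369; Unit PH1 18,727.63 → $18,728; Unit 3B 2,709.66 → $2,710; Unit 1A 4,637.81 → $4,638.
Rounding difference −$1 on remainder applied to Unit PH1.
Totals: Unit G1 $4,094 + $10,369 = $14,463; Unit PH1 $4,094 + $18,727 = $22,821; Unit 3B $4,094 + $2,710 = $6,804; Unit 1A $4,094 + $4,638 = $8,732.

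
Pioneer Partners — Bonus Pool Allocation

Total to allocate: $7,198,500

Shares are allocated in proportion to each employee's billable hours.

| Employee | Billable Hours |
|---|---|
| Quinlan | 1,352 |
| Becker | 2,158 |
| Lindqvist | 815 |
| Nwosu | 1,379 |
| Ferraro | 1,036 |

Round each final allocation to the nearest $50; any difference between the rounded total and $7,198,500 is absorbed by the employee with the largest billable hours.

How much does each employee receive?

Quinlan: $1,443,950 · Becker: $2,304,800 · Lindqvist: $870,450 · Nwosu: $1,472,800 · Ferraro: $1,106,500

Sum of billable hours: 1,352 + 2,158 + 815 + 1,379 + 1,036 = 6,740.
Pro-rata amounts: Quinlan 1,443,972.11; Becker 2,304,801.63; Lindqvist 870,441.77; Nwosu 1,472,808.83; Ferraro 1,106,475.67.
After rounding ($50): Quinlan $1,443,950; Becker $2,304,800; Lindqvist $870,450; Nwosu $1,472,800; Ferraro $1,106,500. Sum = $7,198,500.
Rounded total matches; no reconciliation needed.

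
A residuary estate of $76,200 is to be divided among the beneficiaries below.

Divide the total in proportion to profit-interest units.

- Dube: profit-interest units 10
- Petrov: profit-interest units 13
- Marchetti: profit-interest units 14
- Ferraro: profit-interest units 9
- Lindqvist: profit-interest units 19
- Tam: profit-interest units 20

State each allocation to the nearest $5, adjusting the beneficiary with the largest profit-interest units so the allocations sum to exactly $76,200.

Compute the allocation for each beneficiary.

Dube: $8,965 · Petrov: $11,655 · Marchetti: $12,550 · Ferraro: $8,070 · Lindqvist: $17,035 · Tam: $17,925

Profit-interest units total: 85.
Pro-rata amounts: Dube 10/85 × $76,200 = 8,964.71; Petrov 13/85 × $76,200 = 11,654.12; Marchetti 14/85 × $76,200 = 12,550.59; Ferraro 9/85 × $76,200 = 8,068.24; Lindqvist 19/85 × $76,200 = 17,032.94; Tam 20/85 × $76,200 = 17,929.41.
After rounding ($5): Dube $8,965; Petrov $11,655; Marchetti $12,550; Ferraro $8,070; Lindqvist $17,035; Tam $17,930. Sum = $76,205.
Difference $76,200 − $76,205 = −$5 applied to largest profit-interest units (Tam): Tam becomes $17,925.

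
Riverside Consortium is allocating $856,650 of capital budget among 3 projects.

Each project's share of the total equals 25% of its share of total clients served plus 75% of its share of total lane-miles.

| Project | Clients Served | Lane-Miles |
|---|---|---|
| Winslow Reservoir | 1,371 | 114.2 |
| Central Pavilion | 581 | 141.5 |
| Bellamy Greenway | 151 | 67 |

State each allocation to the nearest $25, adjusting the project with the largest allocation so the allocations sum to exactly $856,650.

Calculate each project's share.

Winslow Reservoir: $366,975 | Central Pavilion: $340,900 | Bellamy Greenway: $148,775

Clients served total 2,103; lane-miles total 322.7.
Blended shares (25% clients served + 75% lane-miles): Winslow Reservoir 0.4284; Central Pavilion 0.3979; Bellamy Greenway 0.1737.
Pro-rata amounts: Winslow Reservoir 366,987.36; Central Pavilion 340,890.00; Bellamy Greenway 148,772.63.
Rounded to nearest $25: Winslow Reservoir $366,975; Central Pavilion $340,900; Bellamy Greenway $148,775. Sum = $856,650.
No rounding difference to absorb.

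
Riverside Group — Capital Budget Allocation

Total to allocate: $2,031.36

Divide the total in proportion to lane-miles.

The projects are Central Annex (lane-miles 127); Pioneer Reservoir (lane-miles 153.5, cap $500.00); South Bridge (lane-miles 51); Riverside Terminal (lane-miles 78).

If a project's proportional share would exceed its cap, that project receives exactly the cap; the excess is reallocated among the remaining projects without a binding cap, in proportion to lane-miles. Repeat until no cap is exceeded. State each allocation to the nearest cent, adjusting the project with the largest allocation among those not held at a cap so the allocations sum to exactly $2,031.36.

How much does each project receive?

Central Annex: $759.69 | Pioneer Reservoir: $500.00 | South Bridge: $305.08 | Riverside Terminal: $466.59

Total lane-miles = 409.5.
Proportional shares (ignoring caps): Central Annex 629.9944; Pioneer Reservoir 761.4500; South Bridge 252.9899; Riverside Terminal 386.9257.
Held at cap: Pioneer Reservoir ($500.00); remaining pool $1,531.36 reallocated over remaining lane-miles 256.
Remaining shares: Central Annex 759.6981 → $759.70; South Bridge 305.0756 → $305.08; Riverside Terminal 466.5863 → $466.59.
Rounding difference −$0.01 applied to Central Annex → $759.69.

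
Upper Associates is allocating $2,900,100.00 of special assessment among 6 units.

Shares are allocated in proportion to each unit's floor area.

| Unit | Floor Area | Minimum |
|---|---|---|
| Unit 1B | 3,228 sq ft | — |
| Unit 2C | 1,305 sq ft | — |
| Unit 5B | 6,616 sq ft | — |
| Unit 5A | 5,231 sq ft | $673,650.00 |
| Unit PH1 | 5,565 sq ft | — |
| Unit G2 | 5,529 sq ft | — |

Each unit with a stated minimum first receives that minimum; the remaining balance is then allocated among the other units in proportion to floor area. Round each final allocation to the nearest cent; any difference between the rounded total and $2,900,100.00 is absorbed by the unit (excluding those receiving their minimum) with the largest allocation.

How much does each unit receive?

Unit 1B: $323,112.02 | Unit 2C: $130,626.14 | Unit 5B: $662,239.50 | Unit 5A: $673,650.00 | Unit PH1: $557,037.91 | Unit G2: $553,434.43

Minimums first: Unit 5A $673,650.00. Remaining pool $2,226,450.00.
Remaining pool split over remaining floor area 22,243: Unit 1B 323,112.0173 → $323,112.02; Unit 2C 130,626.1408 → $130,626.14; Unit 5B 662,239.5001 → $662,239.50; Unit PH1 557,037.9108 → $557,037.91; Unit G2 553,434.4311 → $553,434.43.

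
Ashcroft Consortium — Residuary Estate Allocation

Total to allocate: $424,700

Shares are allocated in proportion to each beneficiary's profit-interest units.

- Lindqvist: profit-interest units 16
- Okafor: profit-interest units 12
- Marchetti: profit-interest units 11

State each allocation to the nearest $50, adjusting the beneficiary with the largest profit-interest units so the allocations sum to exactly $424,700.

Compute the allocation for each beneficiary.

Lindqvist: $174,200 · Okafor: $130,700 · Marchetti: $119,800

Combined profit-interest units = 39.
Raw shares: Lindqvist 16/39 × $424,700 = 174,235.90; Okafor 12/39 × $424,700 = 130,676.92; Marchetti 11/39 × $424,700 = 119,787.18.
After rounding ($50): Lindqvist $174,250; Okafor $130,700; Marchetti $119,800. Sum = $424,750.
Difference $424,700 − $424,750 = −$50 applied to largest profit-interest units (Lindqvist): Lindqvist becomes $174,200.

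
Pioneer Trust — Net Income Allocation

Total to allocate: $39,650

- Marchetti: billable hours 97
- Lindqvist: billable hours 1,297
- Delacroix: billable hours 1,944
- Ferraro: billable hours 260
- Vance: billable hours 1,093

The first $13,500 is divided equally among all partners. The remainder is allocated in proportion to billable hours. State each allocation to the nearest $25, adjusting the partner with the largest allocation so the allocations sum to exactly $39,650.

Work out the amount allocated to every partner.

Equal tier: $13,500 ÷ 5 = $2,700 apiece.
Remainder $26,150 by billable hours (total 4,691): Marchetti 540.73 → $550; Lindqvist 7,230.13 → $7,225; Delacroix 10,836.84 → $10,825; Ferraro 1,449.37 → $1,450; Vance 6,092.93 → $6,100.
Totals: Marchetti $2,700 + $550 = $3,250; Lindqvist $2,700 + $7,225 = $9,925; Delacroix $2,700 + $10,825 = $13,525; Ferraro $2,700 + $1,450 = $4,150; Vance $2,700 + $6,100 = $8,800.

Marchetti: $3,250; Lindqvist: $9,925; Delacroix: $13,525; Ferraro: $4,150; Vance: $8,800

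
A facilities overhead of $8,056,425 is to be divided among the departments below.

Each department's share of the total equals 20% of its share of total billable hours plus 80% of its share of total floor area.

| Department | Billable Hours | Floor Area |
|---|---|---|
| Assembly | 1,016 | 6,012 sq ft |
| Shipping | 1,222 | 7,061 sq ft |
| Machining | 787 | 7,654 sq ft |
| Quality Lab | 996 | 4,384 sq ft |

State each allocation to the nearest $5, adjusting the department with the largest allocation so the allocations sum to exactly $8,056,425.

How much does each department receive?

Billable hours total 4,021; floor area total 25,111.
Combined weights (20% billable hours + 80% floor area): Assembly 0.2421; Shipping 0.2857; Machining 0.2830; Quality Lab 0.1892.
Pro-rata amounts: Assembly 1,950,204.97; Shipping 2,301,995.41; Machining 2,279,886.25; Quality Lab 1,524,338.37.
Rounded to nearest $5: Assembly $1,950,205; Shipping $2,301,995; Machining $2,279,885; Quality Lab $1,524,340. Sum = $8,056,425.
No rounding difference to absorb.

Assembly: $1,950,205 · Shipping: $2,301,995 · Machining: $2,279,885 · Quality Lab: $1,524,340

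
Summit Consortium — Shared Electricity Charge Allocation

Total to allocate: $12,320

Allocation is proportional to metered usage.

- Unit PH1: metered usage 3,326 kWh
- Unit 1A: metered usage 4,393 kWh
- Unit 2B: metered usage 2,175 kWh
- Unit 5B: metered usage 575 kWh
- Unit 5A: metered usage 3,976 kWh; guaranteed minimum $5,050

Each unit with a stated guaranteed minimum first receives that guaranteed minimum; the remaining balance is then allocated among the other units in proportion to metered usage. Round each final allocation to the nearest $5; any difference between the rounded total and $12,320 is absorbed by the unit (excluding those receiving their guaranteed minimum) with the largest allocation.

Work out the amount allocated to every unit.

Unit PH1: $2,310; Unit 1A: $3,050; Unit 2B: $1,510; Unit 5B: $400; Unit 5A: $5,050

Fund the minimums — Unit 5A $5,050. Balance $7,270.
Balance split over remaining metered usage 10,469: Unit PH1 2,309.68 → $2,310; Unit 1A 3,050.64 → $3,050; Unit 2B 1,510.39 → $1,510; Unit 5B 399.30 → $400.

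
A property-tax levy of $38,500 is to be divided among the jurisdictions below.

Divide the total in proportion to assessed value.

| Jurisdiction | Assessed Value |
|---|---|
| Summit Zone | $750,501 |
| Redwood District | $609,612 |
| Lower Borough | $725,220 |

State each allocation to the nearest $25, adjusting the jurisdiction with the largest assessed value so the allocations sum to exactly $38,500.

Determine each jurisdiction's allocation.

Summit Zone: $13,850 | Redwood District: $11,250 | Lower Borough: $13,400

Combined assessed value = 750,501 + 609,612 + 725,220 = 2,085,333.
Unrounded shares: Summit Zone 13,855.96; Redwood District 11,254.83; Lower Borough 13,389.21.
At nearest $25: Summit Zone $13,850; Redwood District $11,250; Lower Borough $13,400. Sum = $38,500.
Rounded total matches; no reconciliation needed.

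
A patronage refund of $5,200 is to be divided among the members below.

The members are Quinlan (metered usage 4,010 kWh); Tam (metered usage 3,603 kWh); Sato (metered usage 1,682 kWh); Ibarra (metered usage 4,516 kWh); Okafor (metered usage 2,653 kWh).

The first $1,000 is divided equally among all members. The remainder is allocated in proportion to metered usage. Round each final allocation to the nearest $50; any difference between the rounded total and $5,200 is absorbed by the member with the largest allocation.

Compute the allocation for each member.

Quinlan: $1,200 | Tam: $1,100 | Sato: $650 | Ibarra: $1,350 | Okafor: $900

$1,000 shared equally gives $200 per member.
Remainder $4,200 by metered usage (total 16,464): Quinlan 1,022.96 → $1,000; Tam 919.13 → $900; Sato 429.08 → $450; Ibarra 1,152.04 → $1,150; Okafor 676.79 → $700.
Totals: Quinlan $200 + $1,000 = $1,200; Tam $200 + $900 = $1,100; Sato $200 + $450 = $650; Ibarra $200 + $1,150 = $1,350; Okafor $200 + $700 = $900.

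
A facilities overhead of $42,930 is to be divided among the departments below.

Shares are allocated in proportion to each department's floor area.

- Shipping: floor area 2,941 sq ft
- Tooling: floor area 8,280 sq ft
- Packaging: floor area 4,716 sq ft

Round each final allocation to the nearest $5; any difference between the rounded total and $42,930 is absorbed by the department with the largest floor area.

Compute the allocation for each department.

Shipping: $7,920 | Tooling: $22,305 | Packaging: $12,705

Floor area total: 2,941 + 8,280 + 4,716 = 15,937.
Unrounded shares: Shipping 7,922.26; Tooling 22,304.10; Packaging 12,703.64.
Rounded to nearest $5: Shipping $7,920; Tooling $22,305; Packaging $12,705. Sum = $42,930.
Sum already equals the total — no adjustment.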